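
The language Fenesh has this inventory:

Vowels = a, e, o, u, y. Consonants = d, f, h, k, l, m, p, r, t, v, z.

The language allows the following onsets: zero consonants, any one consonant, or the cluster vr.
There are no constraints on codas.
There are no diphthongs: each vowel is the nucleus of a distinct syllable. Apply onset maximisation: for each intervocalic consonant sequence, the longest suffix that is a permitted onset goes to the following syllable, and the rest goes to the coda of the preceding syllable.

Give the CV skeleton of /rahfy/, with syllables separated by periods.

CVC.CV

Nuclei (vowels): a, y → 2 syllables.
σ1/σ2 boundary: cluster /hf/ — the longest permitted-onset suffix is /f/; onset = /f/, preceding coda = /h/.
So the parse is rah.fy.
Mapping each syllable to C/V: /rah/ → CVC, /fy/ → CV.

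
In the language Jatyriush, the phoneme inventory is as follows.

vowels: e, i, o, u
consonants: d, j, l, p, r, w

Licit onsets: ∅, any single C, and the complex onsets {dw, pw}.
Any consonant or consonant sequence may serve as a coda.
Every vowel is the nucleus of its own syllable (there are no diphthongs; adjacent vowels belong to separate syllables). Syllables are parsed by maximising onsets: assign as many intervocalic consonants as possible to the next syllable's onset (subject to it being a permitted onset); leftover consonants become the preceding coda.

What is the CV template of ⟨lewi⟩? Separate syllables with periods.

The vowels are e, i — 2 nuclei, so 2 syllables.
σ1/σ2 boundary: /w/ → onset of the next syllable (single consonants are always licit onsets).
Syllabification: le.wi.
Mapping each syllable to C/V: /le/ → CV, /wi/ → CV.

CV.CV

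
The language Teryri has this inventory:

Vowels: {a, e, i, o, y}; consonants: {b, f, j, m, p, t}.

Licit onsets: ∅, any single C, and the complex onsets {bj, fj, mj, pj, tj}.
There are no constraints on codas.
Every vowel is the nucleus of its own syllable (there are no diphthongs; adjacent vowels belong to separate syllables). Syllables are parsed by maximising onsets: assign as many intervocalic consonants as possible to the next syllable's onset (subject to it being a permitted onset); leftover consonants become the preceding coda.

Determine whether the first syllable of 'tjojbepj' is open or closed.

The vowels are o, e — 2 nuclei, so 2 syllables.
/o…e/ gap (V1→V2): /jb/ splits as /j/ + /b/ (/b/ is the longest suffix that is a licit onset).
Syllabification: tjoj.bepj.
Syllable 1 is /tjoj/ with coda /j/, so it is closed.

closed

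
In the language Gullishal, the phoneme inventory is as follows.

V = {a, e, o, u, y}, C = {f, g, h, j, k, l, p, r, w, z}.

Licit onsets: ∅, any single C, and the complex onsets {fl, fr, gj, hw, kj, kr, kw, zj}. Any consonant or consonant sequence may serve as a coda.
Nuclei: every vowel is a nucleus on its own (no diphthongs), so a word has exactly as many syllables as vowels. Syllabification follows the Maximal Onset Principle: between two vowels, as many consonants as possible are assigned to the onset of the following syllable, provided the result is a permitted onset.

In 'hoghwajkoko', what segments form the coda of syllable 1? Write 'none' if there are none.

Vowels present: o, a, o, o; each is a nucleus, giving 4 syllables.
σ1/σ2 boundary: /ghw/ splits as /g/ + /hw/ (/hw/ is the longest suffix that is a licit onset).
σ2/σ3 boundary: /jk/ splits as /j/ + /k/ (/k/ is the longest suffix that is a licit onset).
σ3/σ4 boundary: /k/ → onset of the next syllable (single consonants are always licit onsets).
Putting it together: hog.hwaj.ko.ko.
Syllable 1 is /hog/: onset /h/, nucleus /o/, coda /g/.

g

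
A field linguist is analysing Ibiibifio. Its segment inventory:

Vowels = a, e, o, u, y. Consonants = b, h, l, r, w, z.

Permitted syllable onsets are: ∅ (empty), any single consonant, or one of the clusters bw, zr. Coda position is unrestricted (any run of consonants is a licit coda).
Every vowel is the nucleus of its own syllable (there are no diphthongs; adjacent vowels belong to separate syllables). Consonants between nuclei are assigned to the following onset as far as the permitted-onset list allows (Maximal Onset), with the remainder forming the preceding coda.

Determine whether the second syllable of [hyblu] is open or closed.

Nuclei (vowels): y, u → 2 syllables.
V1 /y/ – V2 /u/: cluster /bl/ — the longest permitted-onset suffix is /l/; onset = /l/, preceding coda = /b/.
Syllabification: hyb.lu.
Syllable 2 is /lu/; it ends in its nucleus with no coda, so it is open.

open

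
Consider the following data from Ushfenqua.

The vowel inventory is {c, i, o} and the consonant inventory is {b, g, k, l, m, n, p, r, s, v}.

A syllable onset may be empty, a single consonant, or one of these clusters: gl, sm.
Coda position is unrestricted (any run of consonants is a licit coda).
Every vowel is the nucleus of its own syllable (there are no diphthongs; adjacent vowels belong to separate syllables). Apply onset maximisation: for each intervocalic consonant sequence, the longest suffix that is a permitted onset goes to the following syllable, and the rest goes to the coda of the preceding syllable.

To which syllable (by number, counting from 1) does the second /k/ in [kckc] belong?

Vowels present: c, c; each is a nucleus, giving 2 syllables.
Between /c/ (V1) and /c/ (V2): /k/ → onset of the next syllable (single consonants are always licit onsets).
So the parse is kc.kc.
The second /k/ is in the onset of syllable 2 (/kc/).

2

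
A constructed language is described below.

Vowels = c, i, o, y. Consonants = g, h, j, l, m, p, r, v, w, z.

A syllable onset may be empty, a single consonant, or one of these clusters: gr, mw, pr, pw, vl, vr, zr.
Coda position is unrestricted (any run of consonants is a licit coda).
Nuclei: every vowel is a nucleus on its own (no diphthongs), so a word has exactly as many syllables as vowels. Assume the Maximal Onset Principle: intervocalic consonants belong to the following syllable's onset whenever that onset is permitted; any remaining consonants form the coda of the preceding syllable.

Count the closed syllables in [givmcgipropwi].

1

Nuclei (vowels): i, c, i, o, i → 5 syllables.
/i…c/ gap (V1→V2): /vm/ splits as /v/ + /m/ (/m/ is the longest suffix that is a licit onset).
/c…i/ gap (V2→V3): /g/ → onset of the next syllable (single consonants are always licit onsets).
/i…o/ gap (V3→V4): /pr/ is a licit onset in full, so it all attaches to the next syllable.
/o…i/ gap (V4→V5): cluster /pw/ — /pw/ is itself a permitted onset, so the whole cluster goes right; preceding coda = ∅.
Result: giv.mc.gi.pro.pwi.
Classifying each syllable: /giv/ (closed), /mc/ (open), /gi/ (open), /pro/ (open), /pwi/ (open).
Closed syllables: 1.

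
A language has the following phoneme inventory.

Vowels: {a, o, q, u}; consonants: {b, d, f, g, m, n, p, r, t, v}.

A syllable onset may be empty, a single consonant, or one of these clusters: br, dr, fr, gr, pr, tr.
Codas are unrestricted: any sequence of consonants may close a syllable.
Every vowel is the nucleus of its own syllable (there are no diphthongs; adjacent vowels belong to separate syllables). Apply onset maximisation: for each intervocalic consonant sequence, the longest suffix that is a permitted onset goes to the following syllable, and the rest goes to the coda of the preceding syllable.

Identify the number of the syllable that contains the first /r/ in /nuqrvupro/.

2

Vowels present: u, q, u, o; each is a nucleus, giving 4 syllables.
/u…q/ gap (V1→V2): nothing intervenes; syllable break is V.V.
/q…u/ gap (V2→V3): /rv/ — longest licit onset from the right is /v/, leaving /r/ as coda.
/u…o/ gap (V3→V4): /pr/ — entire cluster is a permitted onset → onset /pr/, coda ∅.
Syllabification: nu.qr.vu.pro.
The first /r/ is in the coda of syllable 2 (/qr/).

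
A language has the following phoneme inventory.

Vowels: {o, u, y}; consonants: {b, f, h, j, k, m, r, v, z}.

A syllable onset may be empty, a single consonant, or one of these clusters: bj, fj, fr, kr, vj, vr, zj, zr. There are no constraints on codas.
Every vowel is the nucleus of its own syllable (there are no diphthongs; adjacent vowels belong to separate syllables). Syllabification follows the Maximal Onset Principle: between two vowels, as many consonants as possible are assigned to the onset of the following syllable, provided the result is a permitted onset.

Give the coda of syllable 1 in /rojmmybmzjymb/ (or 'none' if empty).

jm

The vowels are o, y, y — 3 nuclei, so 3 syllables.
V1 /o/ – V2 /y/: cluster /jmm/ — the longest permitted-onset suffix is /m/; onset = /m/, preceding coda = /jm/.
V2 /y/ – V3 /y/: /bmzj/ splits as /bm/ + /zj/ (/zj/ is the longest suffix that is a licit onset).
Result: rojm.mybm.zjymb.
Syllable 1 is /rojm/: onset /r/, nucleus /o/, coda /jm/.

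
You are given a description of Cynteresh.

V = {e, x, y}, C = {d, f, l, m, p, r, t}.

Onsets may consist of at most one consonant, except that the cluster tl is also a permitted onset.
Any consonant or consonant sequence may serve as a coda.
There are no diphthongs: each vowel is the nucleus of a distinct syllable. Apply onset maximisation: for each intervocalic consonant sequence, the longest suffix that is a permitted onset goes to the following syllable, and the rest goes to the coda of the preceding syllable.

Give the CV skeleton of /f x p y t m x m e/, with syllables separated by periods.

CV.CVC.CV.CV

The vowels are x, y, x, e — 4 nuclei, so 4 syllables.
V1 /x/ – V2 /y/: just /p/ — single C goes to the following onset.
V2 /y/ – V3 /x/: /tm/ — longest licit onset from the right is /m/, leaving /t/ as coda.
V3 /x/ – V4 /e/: /m/ is a single consonant, so it becomes the next onset.
Syllabification: fx.pyt.mx.me.
Mapping each syllable to C/V: /fx/ → CV, /pyt/ → CVC, /mx/ → CV, /me/ → CV.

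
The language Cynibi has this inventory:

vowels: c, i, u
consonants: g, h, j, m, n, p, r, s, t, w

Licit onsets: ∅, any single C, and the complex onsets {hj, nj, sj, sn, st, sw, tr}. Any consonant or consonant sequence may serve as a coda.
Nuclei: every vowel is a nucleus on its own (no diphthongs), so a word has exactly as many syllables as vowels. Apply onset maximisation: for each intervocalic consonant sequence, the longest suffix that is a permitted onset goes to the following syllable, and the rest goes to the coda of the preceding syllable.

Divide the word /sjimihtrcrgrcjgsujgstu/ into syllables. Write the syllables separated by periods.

sji.mih.trcrg.rcjg.sujg.stu

Vowels present: i, i, c, c, u, u; each is a nucleus, giving 6 syllables.
σ1/σ2 boundary: /m/ is a single consonant, so it becomes the next onset.
σ2/σ3 boundary: /htr/ splits as /h/ + /tr/ (/tr/ is the longest suffix that is a licit onset).
σ3/σ4 boundary: /rgr/ — longest licit onset from the right is /r/, leaving /rg/ as coda.
σ4/σ5 boundary: /jgs/ — longest licit onset from the right is /s/, leaving /jg/ as coda.
σ5/σ6 boundary: /jgst/ splits as /jg/ + /st/ (/st/ is the longest suffix that is a licit onset).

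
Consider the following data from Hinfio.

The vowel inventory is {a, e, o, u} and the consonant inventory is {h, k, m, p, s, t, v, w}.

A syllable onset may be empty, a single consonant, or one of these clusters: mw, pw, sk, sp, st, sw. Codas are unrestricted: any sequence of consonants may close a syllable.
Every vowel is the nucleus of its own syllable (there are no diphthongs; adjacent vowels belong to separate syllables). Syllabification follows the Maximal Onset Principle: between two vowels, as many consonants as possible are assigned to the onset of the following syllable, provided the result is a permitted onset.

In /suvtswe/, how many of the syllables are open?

Vowels present: u, e; each is a nucleus, giving 2 syllables.
σ1/σ2 boundary: cluster /vtsw/ — the longest permitted-onset suffix is /sw/; onset = /sw/, preceding coda = /vt/.
Putting it together: suvt.swe.
Classifying each syllable: /suvt/ (closed), /swe/ (open).
Open syllables: 1.

1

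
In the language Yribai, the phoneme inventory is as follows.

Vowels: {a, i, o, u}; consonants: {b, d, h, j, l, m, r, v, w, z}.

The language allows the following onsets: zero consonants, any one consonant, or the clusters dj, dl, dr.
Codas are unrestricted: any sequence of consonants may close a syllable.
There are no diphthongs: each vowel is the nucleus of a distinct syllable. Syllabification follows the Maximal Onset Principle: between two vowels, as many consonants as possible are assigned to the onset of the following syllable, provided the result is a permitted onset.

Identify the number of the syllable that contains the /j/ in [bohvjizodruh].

Vowels present: o, i, o, u; each is a nucleus, giving 4 syllables.
/o…i/ gap (V1→V2): /hvj/ — longest licit onset from the right is /j/, leaving /hv/ as coda.
/i…o/ gap (V2→V3): /z/ → onset of the next syllable (single consonants are always licit onsets).
/o…u/ gap (V3→V4): /dr/ — entire cluster is a permitted onset → onset /dr/, coda ∅.
Syllabification: bohv.ji.zo.druh.
The /j/ is in the onset of syllable 2 (/ji/).

2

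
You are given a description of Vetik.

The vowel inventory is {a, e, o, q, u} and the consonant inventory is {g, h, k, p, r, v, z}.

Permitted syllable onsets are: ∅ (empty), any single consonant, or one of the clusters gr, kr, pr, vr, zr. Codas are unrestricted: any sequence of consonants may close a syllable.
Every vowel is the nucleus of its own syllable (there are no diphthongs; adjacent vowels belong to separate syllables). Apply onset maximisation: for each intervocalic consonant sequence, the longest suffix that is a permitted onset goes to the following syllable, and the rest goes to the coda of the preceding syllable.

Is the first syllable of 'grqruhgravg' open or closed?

open

Vowels present: q, u, a; each is a nucleus, giving 3 syllables.
/q…u/ gap (V1→V2): /r/ is a single consonant, so it becomes the next onset.
/u…a/ gap (V2→V3): cluster /hgr/ — the longest permitted-onset suffix is /gr/; onset = /gr/, preceding coda = /h/.
Result: grq.ruh.gravg.
Syllable 1 is /grq/; it ends in its nucleus with no coda, so it is open.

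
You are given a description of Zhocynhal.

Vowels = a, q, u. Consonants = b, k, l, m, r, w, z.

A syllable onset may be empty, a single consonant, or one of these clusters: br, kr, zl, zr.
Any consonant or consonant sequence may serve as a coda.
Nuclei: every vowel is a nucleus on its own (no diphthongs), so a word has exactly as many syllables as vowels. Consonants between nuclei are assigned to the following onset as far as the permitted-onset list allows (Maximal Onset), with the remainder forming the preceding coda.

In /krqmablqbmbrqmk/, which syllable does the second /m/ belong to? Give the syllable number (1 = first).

3

The vowels are q, a, q, q — 4 nuclei, so 4 syllables.
V1 /q/ – V2 /a/: just /m/ — single C goes to the following onset.
V2 /a/ – V3 /q/: /bl/; trying suffixes from longest down, /l/ is the first permitted one, so coda /b/ | onset /l/.
V3 /q/ – V4 /q/: /bmbr/; trying suffixes from longest down, /br/ is the first permitted one, so coda /bm/ | onset /br/.
So the parse is krq.mab.lqbm.brqmk.
The second /m/ is in the coda of syllable 3 (/lqbm/).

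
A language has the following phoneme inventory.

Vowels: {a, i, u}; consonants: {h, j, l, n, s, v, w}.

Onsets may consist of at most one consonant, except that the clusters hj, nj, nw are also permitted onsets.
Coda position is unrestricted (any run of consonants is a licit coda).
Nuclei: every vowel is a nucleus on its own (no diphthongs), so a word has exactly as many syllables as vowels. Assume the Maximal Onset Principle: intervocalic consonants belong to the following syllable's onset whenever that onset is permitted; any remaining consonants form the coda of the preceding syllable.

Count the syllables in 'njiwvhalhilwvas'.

4

Nuclei (vowels): i, a, i, a → 4 syllables.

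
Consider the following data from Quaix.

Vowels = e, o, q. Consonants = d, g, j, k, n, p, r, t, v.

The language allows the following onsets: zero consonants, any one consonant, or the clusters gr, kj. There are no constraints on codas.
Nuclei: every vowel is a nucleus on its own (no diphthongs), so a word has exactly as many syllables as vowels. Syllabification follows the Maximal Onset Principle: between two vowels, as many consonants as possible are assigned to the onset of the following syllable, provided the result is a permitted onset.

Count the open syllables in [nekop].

Nuclei (vowels): e, o → 2 syllables.
V1 /e/ – V2 /o/: /k/ → onset of the next syllable (single consonants are always licit onsets).
So the parse is ne.kop.
Classifying each syllable: /ne/ (open), /kop/ (closed).
Open syllables: 1.

1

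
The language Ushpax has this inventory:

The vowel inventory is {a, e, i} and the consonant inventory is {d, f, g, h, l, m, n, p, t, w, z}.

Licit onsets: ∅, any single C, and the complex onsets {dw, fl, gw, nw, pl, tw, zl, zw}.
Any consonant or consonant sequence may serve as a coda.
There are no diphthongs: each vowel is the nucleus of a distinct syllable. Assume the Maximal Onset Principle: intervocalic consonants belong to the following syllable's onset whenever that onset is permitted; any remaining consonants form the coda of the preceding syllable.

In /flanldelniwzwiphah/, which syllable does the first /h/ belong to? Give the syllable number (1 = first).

5

Nuclei (vowels): a, e, i, i, a → 5 syllables.
/a…e/ gap (V1→V2): /nld/ — longest licit onset from the right is /d/, leaving /nl/ as coda.
/e…i/ gap (V2→V3): /ln/ splits as /l/ + /n/ (/n/ is the longest suffix that is a licit onset).
/i…i/ gap (V3→V4): /wzw/ — longest licit onset from the right is /zw/, leaving /w/ as coda.
/i…a/ gap (V4→V5): /ph/ splits as /p/ + /h/ (/h/ is the longest suffix that is a licit onset).
Result: flanl.del.niw.zwip.hah.
The first /h/ is in the onset of syllable 5 (/hah/).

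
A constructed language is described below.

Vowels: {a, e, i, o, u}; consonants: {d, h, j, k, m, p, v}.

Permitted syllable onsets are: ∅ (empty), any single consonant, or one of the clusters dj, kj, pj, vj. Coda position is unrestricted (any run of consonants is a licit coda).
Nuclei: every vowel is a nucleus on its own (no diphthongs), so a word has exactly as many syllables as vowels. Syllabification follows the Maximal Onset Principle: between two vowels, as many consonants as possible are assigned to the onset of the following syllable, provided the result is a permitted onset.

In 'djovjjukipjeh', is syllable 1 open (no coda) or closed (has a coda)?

The vowels are o, u, i, e — 4 nuclei, so 4 syllables.
Between /o/ (V1) and /u/ (V2): /vjj/ — longest licit onset from the right is /j/, leaving /vj/ as coda.
Between /u/ (V2) and /i/ (V3): /k/ → onset of the next syllable (single consonants are always licit onsets).
Between /i/ (V3) and /e/ (V4): /pj/ — entire cluster is a permitted onset → onset /pj/, coda ∅.
Result: djovj.ju.ki.pjeh.
Syllable 1 is /djovj/ with coda /vj/, so it is closed.

closed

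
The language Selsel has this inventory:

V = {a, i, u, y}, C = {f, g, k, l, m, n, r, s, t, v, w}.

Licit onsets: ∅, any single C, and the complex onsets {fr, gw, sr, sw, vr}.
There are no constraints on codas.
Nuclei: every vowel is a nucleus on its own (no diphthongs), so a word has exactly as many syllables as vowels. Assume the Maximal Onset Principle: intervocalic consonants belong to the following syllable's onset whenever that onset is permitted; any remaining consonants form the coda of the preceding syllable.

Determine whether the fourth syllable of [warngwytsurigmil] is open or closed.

closed

Nuclei (vowels): a, y, u, i, i → 5 syllables.
V1 /a/ – V2 /y/: /rngw/; trying suffixes from longest down, /gw/ is the first permitted one, so coda /rn/ | onset /gw/.
V2 /y/ – V3 /u/: cluster /ts/ — the longest permitted-onset suffix is /s/; onset = /s/, preceding coda = /t/.
V3 /u/ – V4 /i/: /r/ is a single consonant, so it becomes the next onset.
V4 /i/ – V5 /i/: cluster /gm/ — the longest permitted-onset suffix is /m/; onset = /m/, preceding coda = /g/.
So the parse is warn.gwyt.su.rig.mil.
Syllable 4 is /rig/ with coda /g/, so it is closed.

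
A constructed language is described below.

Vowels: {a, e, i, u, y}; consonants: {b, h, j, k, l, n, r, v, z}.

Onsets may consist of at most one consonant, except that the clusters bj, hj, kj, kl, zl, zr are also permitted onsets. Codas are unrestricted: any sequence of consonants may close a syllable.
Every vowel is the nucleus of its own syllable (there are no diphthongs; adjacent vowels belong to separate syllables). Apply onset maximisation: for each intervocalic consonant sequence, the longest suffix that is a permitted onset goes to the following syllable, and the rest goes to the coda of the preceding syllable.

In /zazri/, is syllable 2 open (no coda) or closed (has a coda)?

Vowels present: a, i; each is a nucleus, giving 2 syllables.
V1 /a/ – V2 /i/: /zr/ is a licit onset in full, so it all attaches to the next syllable.
So the parse is za.zri.
Syllable 2 is /zri/; it ends in its nucleus with no coda, so it is open.

open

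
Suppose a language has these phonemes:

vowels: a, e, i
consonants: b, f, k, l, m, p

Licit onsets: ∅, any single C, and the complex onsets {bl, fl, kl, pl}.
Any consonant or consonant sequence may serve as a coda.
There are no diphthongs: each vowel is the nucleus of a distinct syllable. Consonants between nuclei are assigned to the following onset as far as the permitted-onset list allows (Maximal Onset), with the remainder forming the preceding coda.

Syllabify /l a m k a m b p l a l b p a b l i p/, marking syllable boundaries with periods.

lam.kamb.plalb.pa.blip

Nuclei (vowels): a, a, a, a, i → 5 syllables.
Between /a/ (V1) and /a/ (V2): /mk/ splits as /m/ + /k/ (/k/ is the longest suffix that is a licit onset).
Between /a/ (V2) and /a/ (V3): /mbpl/ — longest licit onset from the right is /pl/, leaving /mb/ as coda.
Between /a/ (V3) and /a/ (V4): /lbp/ splits as /lb/ + /p/ (/p/ is the longest suffix that is a licit onset).
Between /a/ (V4) and /i/ (V5): cluster /bl/ — /bl/ is itself a permitted onset, so the whole cluster goes right; preceding coda = ∅.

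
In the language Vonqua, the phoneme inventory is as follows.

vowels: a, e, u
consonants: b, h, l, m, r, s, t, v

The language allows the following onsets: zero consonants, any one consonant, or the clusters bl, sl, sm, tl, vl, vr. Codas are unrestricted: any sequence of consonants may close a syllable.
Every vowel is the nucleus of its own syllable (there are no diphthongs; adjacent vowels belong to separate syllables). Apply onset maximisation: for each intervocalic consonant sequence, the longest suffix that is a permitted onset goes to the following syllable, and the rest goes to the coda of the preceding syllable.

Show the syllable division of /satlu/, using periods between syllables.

sa.tlu

The vowels are a, u — 2 nuclei, so 2 syllables.
V1 /a/ – V2 /u/: cluster /tl/ — /tl/ is itself a permitted onset, so the whole cluster goes right; preceding coda = ∅.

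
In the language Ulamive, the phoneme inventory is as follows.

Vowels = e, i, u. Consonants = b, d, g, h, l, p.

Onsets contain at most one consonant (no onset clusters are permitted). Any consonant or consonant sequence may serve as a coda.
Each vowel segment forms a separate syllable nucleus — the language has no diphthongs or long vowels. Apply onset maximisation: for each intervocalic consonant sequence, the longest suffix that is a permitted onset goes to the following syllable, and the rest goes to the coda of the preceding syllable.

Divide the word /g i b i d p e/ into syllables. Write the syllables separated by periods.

gi.bid.pe

The vowels are i, i, e — 3 nuclei, so 3 syllables.
V1 /i/ – V2 /i/: just /b/ — single C goes to the following onset.
V2 /i/ – V3 /e/: /dp/ — longest licit onset from the right is /p/, leaving /d/ as coda.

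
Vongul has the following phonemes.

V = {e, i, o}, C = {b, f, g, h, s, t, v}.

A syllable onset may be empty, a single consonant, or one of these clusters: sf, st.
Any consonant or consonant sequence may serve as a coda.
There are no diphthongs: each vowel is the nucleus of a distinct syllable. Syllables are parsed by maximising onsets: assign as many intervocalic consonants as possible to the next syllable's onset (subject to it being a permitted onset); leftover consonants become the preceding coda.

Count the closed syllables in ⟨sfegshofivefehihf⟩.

2

Vowels present: e, o, i, e, e, i; each is a nucleus, giving 6 syllables.
/e…o/ gap (V1→V2): /gsh/ — longest licit onset from the right is /h/, leaving /gs/ as coda.
/o…i/ gap (V2→V3): just /f/ — single C goes to the following onset.
/i…e/ gap (V3→V4): just /v/ — single C goes to the following onset.
/e…e/ gap (V4→V5): /f/ is a single consonant, so it becomes the next onset.
/e…i/ gap (V5→V6): /h/ is a single consonant, so it becomes the next onset.
Result: sfegs.ho.fi.ve.fe.hihf.
Classifying each syllable: /sfegs/ (closed), /ho/ (open), /fi/ (open), /ve/ (open), /fe/ (open), /hihf/ (closed).
Closed syllables: 2.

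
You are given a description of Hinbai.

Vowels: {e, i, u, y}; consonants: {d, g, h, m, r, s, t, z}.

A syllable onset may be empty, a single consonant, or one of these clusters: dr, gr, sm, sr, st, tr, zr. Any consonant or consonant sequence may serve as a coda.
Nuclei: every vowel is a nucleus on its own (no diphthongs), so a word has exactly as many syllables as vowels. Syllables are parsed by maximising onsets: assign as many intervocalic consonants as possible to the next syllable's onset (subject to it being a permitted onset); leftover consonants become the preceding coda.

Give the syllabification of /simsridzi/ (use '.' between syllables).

sim.srid.zi

Vowels present: i, i, i; each is a nucleus, giving 3 syllables.
V1 /i/ – V2 /i/: /msr/ splits as /m/ + /sr/ (/sr/ is the longest suffix that is a licit onset).
V2 /i/ – V3 /i/: /dz/ splits as /d/ + /z/ (/z/ is the longest suffix that is a licit onset).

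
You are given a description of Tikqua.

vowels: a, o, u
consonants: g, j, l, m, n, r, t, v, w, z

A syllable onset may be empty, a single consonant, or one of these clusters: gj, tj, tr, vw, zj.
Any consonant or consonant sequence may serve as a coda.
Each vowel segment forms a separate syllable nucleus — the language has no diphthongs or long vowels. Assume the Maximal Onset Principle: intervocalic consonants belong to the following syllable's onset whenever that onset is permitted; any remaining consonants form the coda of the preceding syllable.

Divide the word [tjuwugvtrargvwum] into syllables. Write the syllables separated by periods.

tju.wugv.trarg.vwum

The vowels are u, u, a, u — 4 nuclei, so 4 syllables.
σ1/σ2 boundary: just /w/ — single C goes to the following onset.
σ2/σ3 boundary: /gvtr/; trying suffixes from longest down, /tr/ is the first permitted one, so coda /gv/ | onset /tr/.
σ3/σ4 boundary: /rgvw/ splits as /rg/ + /vw/ (/vw/ is the longest suffix that is a licit onset).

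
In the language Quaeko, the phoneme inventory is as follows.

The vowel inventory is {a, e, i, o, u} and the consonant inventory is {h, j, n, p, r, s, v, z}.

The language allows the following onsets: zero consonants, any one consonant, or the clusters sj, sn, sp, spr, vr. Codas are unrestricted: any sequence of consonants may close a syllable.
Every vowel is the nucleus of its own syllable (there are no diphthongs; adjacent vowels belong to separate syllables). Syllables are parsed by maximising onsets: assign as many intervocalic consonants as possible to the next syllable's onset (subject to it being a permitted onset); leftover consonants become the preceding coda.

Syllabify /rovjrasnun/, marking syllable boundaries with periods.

Vowels present: o, a, u; each is a nucleus, giving 3 syllables.
Between /o/ (V1) and /a/ (V2): /vjr/ — longest licit onset from the right is /r/, leaving /vj/ as coda.
Between /a/ (V2) and /u/ (V3): /sn/ is a licit onset in full, so it all attaches to the next syllable.

rovj.ra.snun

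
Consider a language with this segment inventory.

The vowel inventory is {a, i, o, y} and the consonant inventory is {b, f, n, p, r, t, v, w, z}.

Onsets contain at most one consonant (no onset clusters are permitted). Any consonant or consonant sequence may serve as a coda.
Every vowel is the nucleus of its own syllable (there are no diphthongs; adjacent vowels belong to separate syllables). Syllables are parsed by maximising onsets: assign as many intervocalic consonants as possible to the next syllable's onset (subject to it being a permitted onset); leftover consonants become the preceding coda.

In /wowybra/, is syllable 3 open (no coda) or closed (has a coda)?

open

The vowels are o, y, a — 3 nuclei, so 3 syllables.
V1 /o/ – V2 /y/: /w/ is a single consonant, so it becomes the next onset.
V2 /y/ – V3 /a/: /br/ — longest licit onset from the right is /r/, leaving /b/ as coda.
So the parse is wo.wyb.ra.
Syllable 3 is /ra/; it ends in its nucleus with no coda, so it is open.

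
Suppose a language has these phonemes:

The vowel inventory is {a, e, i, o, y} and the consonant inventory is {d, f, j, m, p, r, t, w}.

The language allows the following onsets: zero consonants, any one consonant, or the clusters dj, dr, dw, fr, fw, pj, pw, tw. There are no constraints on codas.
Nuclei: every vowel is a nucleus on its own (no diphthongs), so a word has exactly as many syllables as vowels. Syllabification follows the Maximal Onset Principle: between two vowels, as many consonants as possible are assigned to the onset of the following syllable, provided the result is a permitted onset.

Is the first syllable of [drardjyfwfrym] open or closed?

The vowels are a, y, y — 3 nuclei, so 3 syllables.
V1 /a/ – V2 /y/: /rdj/; trying suffixes from longest down, /dj/ is the first permitted one, so coda /r/ | onset /dj/.
V2 /y/ – V3 /y/: cluster /fwfr/ — the longest permitted-onset suffix is /fr/; onset = /fr/, preceding coda = /fw/.
Syllabification: drar.djyfw.frym.
Syllable 1 is /drar/ with coda /r/, so it is closed.

closed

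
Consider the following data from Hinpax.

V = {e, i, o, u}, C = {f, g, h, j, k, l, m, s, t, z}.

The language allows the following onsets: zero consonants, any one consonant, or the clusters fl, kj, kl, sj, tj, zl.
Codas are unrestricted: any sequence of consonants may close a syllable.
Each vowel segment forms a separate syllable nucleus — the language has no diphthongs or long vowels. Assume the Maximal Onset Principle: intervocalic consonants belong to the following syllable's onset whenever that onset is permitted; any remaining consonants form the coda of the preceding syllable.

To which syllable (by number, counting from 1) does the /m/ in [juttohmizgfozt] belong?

Nuclei (vowels): u, o, i, o → 4 syllables.
/u…o/ gap (V1→V2): /tt/ — longest licit onset from the right is /t/, leaving /t/ as coda.
/o…i/ gap (V2→V3): /hm/ — longest licit onset from the right is /m/, leaving /h/ as coda.
/i…o/ gap (V3→V4): /zgf/ — longest licit onset from the right is /f/, leaving /zg/ as coda.
So the parse is jut.toh.mizg.fozt.
The /m/ is in the onset of syllable 3 (/mizg/).

3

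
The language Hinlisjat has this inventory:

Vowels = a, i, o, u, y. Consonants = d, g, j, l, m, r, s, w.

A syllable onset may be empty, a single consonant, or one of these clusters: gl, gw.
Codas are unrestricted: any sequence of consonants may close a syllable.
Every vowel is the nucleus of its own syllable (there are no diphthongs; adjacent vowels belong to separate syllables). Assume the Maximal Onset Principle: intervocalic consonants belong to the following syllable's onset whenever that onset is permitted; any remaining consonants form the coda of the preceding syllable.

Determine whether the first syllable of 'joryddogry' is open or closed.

open

Nuclei (vowels): o, y, o, y → 4 syllables.
Between /o/ (V1) and /y/ (V2): just /r/ — single C goes to the following onset.
Between /y/ (V2) and /o/ (V3): cluster /dd/ — the longest permitted-onset suffix is /d/; onset = /d/, preceding coda = /d/.
Between /o/ (V3) and /y/ (V4): /gr/; trying suffixes from longest down, /r/ is the first permitted one, so coda /g/ | onset /r/.
So the parse is jo.ryd.dog.ry.
Syllable 1 is /jo/; it ends in its nucleus with no coda, so it is open.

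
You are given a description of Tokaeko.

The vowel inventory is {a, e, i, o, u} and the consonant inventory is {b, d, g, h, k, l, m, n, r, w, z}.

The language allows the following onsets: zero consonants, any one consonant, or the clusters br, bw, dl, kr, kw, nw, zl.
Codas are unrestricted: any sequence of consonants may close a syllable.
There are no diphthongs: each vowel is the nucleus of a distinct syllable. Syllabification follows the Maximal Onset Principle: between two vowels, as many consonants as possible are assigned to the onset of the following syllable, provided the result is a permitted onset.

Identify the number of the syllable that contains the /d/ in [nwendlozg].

The vowels are e, o — 2 nuclei, so 2 syllables.
V1 /e/ – V2 /o/: /ndl/; trying suffixes from longest down, /dl/ is the first permitted one, so coda /n/ | onset /dl/.
Result: nwen.dlozg.
The /d/ is in the onset of syllable 2 (/dlozg/).

2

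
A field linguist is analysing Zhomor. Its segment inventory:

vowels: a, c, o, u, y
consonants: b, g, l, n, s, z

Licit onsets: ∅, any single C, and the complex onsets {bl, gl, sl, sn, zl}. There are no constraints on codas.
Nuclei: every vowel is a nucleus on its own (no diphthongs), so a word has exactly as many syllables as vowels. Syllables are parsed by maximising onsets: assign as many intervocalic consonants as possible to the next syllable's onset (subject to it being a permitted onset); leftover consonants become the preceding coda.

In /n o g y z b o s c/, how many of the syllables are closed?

1

The vowels are o, y, o, c — 4 nuclei, so 4 syllables.
Between /o/ (V1) and /y/ (V2): /g/ → onset of the next syllable (single consonants are always licit onsets).
Between /y/ (V2) and /o/ (V3): /zb/ splits as /z/ + /b/ (/b/ is the longest suffix that is a licit onset).
Between /o/ (V3) and /c/ (V4): just /s/ — single C goes to the following onset.
Result: no.gyz.bo.sc.
Classifying each syllable: /no/ (open), /gyz/ (closed), /bo/ (open), /sc/ (open).
Closed syllables: 1.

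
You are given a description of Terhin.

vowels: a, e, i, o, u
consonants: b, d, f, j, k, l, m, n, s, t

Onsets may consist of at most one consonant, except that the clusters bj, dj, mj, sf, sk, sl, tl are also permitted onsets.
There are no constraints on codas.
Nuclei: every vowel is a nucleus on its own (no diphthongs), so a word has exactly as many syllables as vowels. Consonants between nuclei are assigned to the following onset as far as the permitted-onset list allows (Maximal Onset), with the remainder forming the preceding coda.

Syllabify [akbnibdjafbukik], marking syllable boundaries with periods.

Vowels present: a, i, a, u, i; each is a nucleus, giving 5 syllables.
V1 /a/ – V2 /i/: cluster /kbn/ — the longest permitted-onset suffix is /n/; onset = /n/, preceding coda = /kb/.
V2 /i/ – V3 /a/: /bdj/ splits as /b/ + /dj/ (/dj/ is the longest suffix that is a licit onset).
V3 /a/ – V4 /u/: cluster /fb/ — the longest permitted-onset suffix is /b/; onset = /b/, preceding coda = /f/.
V4 /u/ – V5 /i/: /k/ → onset of the next syllable (single consonants are always licit onsets).

akb.nib.djaf.bu.kik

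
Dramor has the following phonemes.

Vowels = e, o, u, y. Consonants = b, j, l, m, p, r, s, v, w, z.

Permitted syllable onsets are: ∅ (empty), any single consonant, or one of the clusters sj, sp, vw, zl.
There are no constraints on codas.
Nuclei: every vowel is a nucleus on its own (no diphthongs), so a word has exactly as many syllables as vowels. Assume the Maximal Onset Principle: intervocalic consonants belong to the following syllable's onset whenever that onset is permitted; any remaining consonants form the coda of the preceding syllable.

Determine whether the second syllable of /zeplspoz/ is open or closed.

closed

Nuclei (vowels): e, o → 2 syllables.
σ1/σ2 boundary: /plsp/ — longest licit onset from the right is /sp/, leaving /pl/ as coda.
So the parse is zepl.spoz.
Syllable 2 is /spoz/ with coda /z/, so it is closed.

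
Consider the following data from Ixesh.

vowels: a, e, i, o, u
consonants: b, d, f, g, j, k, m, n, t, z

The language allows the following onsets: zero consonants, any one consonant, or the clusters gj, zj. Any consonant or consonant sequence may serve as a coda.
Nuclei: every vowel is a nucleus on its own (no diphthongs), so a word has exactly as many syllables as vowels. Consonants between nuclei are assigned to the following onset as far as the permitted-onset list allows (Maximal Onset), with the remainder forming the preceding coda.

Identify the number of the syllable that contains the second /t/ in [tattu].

1

The vowels are a, u — 2 nuclei, so 2 syllables.
V1 /a/ – V2 /u/: /tt/ splits as /t/ + /t/ (/t/ is the longest suffix that is a licit onset).
Putting it together: tat.tu.
The second /t/ is in the coda of syllable 1 (/tat/).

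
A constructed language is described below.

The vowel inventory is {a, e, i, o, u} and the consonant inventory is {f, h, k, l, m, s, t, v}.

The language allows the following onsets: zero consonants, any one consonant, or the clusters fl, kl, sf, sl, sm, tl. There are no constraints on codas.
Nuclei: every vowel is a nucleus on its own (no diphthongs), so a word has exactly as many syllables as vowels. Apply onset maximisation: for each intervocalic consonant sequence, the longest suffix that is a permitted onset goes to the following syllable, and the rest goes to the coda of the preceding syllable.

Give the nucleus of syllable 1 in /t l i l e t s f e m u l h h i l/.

i

Vowels present: i, e, e, u, i; each is a nucleus, giving 5 syllables.
The first nucleus (vowel 1 from the left) is /i/.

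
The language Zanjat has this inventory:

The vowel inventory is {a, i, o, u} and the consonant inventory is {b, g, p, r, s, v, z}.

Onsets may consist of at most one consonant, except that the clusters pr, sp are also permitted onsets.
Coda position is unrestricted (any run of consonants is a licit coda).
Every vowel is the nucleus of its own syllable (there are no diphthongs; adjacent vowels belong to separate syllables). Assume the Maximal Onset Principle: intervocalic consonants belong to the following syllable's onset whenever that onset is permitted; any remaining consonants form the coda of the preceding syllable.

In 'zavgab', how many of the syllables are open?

0

Nuclei (vowels): a, a → 2 syllables.
σ1/σ2 boundary: /vg/ — longest licit onset from the right is /g/, leaving /v/ as coda.
So the parse is zav.gab.
Classifying each syllable: /zav/ (closed), /gab/ (closed).
Open syllables: 0.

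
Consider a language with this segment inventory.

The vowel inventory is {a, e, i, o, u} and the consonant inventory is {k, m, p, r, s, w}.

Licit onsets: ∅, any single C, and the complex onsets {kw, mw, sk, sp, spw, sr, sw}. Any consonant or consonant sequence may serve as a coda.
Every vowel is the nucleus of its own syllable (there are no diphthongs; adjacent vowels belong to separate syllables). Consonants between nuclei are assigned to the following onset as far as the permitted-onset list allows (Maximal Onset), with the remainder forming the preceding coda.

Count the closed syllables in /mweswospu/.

0

Vowels present: e, o, u; each is a nucleus, giving 3 syllables.
V1 /e/ – V2 /o/: cluster /sw/ — /sw/ is itself a permitted onset, so the whole cluster goes right; preceding coda = ∅.
V2 /o/ – V3 /u/: /sp/ is a licit onset in full, so it all attaches to the next syllable.
Putting it together: mwe.swo.spu.
Classifying each syllable: /mwe/ (open), /swo/ (open), /spu/ (open).
Closed syllables: 0.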